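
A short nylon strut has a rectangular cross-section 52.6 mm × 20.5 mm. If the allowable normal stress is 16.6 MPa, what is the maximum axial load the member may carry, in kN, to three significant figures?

17.9 kN

A = 1078 mm².
P_max = σ_allow · A = 16.6 · 1078 = 17900 N = 17.9 kN.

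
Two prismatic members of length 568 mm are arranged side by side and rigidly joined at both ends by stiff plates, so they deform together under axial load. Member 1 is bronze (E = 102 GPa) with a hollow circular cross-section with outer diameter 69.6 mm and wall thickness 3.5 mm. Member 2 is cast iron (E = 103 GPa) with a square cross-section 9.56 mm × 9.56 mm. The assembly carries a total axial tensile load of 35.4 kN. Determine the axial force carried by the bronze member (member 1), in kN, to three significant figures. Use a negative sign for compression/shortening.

A_1 = 726.8 mm².
A_2 = 91.39 mm².
Equal strain + equilibrium ⇒ each member carries load in proportion to AE: A₁E₁ = 74130000 N, A₂E₂ = 9414000 N, ΣAE = 83550000 N.
F₁ = P·A₁E₁/ΣAE = 35400·74130000/83550000 = 31410 N.

31.4 kN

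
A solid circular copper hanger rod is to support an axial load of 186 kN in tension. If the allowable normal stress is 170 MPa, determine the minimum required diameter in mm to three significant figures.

37.3 mm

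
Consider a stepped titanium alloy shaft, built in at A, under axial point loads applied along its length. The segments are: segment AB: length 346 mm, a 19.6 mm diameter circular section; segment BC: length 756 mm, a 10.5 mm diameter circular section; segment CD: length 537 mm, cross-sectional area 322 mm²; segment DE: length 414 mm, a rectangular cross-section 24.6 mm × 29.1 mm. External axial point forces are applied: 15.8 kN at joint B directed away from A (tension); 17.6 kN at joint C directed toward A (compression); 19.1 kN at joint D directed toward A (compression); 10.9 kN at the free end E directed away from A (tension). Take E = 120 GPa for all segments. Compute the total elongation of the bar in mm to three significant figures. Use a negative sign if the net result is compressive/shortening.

-2.03 mm

Internal axial forces (sectioning from the free end, tension +): N_DE = 10.9 kN, N_CD = -8.2 kN, N_BC = -25.8 kN, N_AB = -10 kN.
A_AB = 301.7 mm².
A_BC = 86.59 mm².
A_DE = 715.9 mm².
δ_AB = -10000·346/(301.7·120000) = -0.09556 mm
δ_BC = -25800·756/(86.59·120000) = -1.877 mm
δ_CD = -8200·537/(322·120000) = -0.114 mm
δ_DE = 10900·414/(715.9·120000) = 0.05253 mm
δ = Σδ_i = -2.034 mm.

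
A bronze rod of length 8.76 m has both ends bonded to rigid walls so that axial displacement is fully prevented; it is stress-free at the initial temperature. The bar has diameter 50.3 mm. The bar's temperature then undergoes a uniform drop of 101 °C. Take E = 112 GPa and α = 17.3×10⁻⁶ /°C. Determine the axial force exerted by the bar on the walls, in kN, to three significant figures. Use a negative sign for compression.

389 kN

Free thermal expansion αLΔT = 17.3e-6 · 8760 · -101 = -15.31 mm.
The walls impose strain ε = −(-15.31)/8760 = 1.7473e-03; σ = Eε = 112000 · 1.7473e-03 = 195.7 MPa.
Wall reaction R = σ·A = 195.7·1987 = 388900 N = 388.9 kN.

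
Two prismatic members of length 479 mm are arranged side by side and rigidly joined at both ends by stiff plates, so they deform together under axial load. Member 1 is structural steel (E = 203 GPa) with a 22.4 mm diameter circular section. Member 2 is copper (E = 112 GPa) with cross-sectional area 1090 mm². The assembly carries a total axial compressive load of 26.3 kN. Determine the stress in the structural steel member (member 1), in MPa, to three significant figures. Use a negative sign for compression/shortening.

A_1 = 394.1 mm².
Equal strain + equilibrium ⇒ each member carries load in proportion to AE: A₁E₁ = 80000000 N, A₂E₂ = 122100000 N, ΣAE = 202100000 N.
σ₁ = P·E₁/ΣAE = -26300·203000/202100000 = -26.42 MPa.

-26.4 MPa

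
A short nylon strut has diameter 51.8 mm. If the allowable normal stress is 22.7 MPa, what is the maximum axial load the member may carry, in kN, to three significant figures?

A = 2107 mm².
P_max = σ_allow · A = 22.7 · 2107 = 47840 N = 47.84 kN.

47.8 kN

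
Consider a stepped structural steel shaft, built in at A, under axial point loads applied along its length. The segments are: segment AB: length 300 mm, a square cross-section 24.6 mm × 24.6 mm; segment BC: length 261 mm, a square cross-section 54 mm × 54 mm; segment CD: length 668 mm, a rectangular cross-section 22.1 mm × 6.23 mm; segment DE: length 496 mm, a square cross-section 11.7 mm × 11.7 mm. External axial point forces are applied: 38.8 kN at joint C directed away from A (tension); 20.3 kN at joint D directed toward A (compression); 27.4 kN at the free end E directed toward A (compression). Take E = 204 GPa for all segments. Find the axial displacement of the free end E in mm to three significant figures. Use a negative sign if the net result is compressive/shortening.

Internal axial forces (sectioning from the free end, tension +): N_DE = -27.4 kN, N_CD = -47.7 kN, N_BC = -8.9 kN, N_AB = -8.9 kN.
A_AB = 605.2 mm².
A_BC = 2916 mm².
A_CD = 137.7 mm².
A_DE = 136.9 mm².
δ_AB = -8900·300/(605.2·204000) = -0.02163 mm
δ_BC = -8900·261/(2916·204000) = -0.003905 mm
δ_CD = -47700·668/(137.7·204000) = -1.134 mm
δ_DE = -27400·496/(136.9·204000) = -0.4867 mm
δ = Σδ_i = -1.647 mm.

-1.65 mm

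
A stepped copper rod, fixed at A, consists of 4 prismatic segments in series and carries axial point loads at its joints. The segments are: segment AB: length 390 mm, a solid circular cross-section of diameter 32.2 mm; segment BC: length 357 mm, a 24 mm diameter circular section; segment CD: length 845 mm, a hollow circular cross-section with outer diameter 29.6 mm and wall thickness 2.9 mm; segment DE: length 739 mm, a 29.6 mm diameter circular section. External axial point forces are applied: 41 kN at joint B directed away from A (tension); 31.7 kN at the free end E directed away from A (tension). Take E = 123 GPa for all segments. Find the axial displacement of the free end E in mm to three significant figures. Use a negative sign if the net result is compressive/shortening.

Internal axial forces (sectioning from the free end, tension +): N_DE = 31.7 kN, N_CD = 31.7 kN, N_BC = 31.7 kN, N_AB = 72.7 kN.
A_AB = 814.3 mm².
A_BC = 452.4 mm².
A_CD = 243.3 mm².
A_DE = 688.1 mm².
δ_AB = 72700·390/(814.3·123000) = 0.2831 mm
δ_BC = 31700·357/(452.4·123000) = 0.2034 mm
δ_CD = 31700·845/(243.3·123000) = 0.8953 mm
δ_DE = 31700·739/(688.1·123000) = 0.2768 mm
δ = Σδ_i = 1.658 mm.

1.66 mm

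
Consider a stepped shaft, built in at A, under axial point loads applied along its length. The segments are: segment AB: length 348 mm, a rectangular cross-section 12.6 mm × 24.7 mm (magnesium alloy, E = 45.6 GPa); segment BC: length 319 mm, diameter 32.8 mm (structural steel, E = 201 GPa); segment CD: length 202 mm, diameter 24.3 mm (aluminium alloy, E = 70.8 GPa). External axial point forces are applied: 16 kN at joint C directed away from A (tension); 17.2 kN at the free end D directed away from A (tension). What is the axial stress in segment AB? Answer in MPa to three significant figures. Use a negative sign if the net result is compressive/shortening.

107 MPa

Internal axial forces (sectioning from the free end, tension +): N_CD = 17.2 kN, N_BC = 33.2 kN, N_AB = 33.2 kN.
A_AB = 311.2 mm².
σ_AB = N_AB/A_AB = 33200/311.2 = 106.7 MPa.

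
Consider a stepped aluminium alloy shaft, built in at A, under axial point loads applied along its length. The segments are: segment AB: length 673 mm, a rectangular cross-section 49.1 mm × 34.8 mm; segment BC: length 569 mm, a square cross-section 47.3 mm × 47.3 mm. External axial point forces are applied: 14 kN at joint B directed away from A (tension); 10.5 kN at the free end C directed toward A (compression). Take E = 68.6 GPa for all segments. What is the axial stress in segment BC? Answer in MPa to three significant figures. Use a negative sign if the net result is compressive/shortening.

Internal axial forces (sectioning from the free end, tension +): N_BC = -10.5 kN, N_AB = 3.5 kN.
A_BC = 2237 mm².
σ_BC = N_BC/A_BC = -10500/2237 = -4.693 MPa.

-4.69 MPa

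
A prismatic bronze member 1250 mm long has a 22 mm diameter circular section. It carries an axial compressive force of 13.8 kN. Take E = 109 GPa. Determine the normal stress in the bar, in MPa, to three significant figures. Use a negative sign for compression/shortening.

-36.3 MPa

A = 380.1 mm².
σ = N/A = -13800/380.1 = -36.3 MPa.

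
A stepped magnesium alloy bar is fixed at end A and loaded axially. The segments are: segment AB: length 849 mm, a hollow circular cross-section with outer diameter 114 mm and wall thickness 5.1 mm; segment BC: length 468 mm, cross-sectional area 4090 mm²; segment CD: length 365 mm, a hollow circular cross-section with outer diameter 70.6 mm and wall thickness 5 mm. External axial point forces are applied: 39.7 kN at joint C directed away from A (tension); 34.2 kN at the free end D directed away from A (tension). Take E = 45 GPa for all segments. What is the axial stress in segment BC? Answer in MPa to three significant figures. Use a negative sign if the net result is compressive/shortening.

18.1 MPa

Internal axial forces (sectioning from the free end, tension +): N_CD = 34.2 kN, N_BC = 73.9 kN, N_AB = 73.9 kN.
σ_BC = N_BC/A_BC = 73900/4090 = 18.07 MPa.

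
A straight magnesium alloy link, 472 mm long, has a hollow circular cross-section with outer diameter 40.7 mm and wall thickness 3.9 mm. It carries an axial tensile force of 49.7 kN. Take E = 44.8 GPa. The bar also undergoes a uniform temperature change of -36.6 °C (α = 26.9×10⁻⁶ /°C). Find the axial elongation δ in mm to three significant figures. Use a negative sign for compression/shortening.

0.697 mm

A = 450.9 mm².
δ_mech = NL/(AE) = 49700·472/(450.9·44800) = 1.161 mm.
δ_thermal = αLΔT = 26.9e-6·472·-36.6 = -0.4647 mm.
δ = δ_mech + δ_thermal = 0.6966 mm.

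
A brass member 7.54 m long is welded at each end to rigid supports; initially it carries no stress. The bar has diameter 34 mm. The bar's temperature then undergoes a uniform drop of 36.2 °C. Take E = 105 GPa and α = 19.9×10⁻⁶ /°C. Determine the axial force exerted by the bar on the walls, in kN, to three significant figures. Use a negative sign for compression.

Free thermal expansion αLΔT = 19.9e-6 · 7540 · -36.2 = -5.432 mm.
The walls impose strain ε = −(-5.432)/7540 = 7.2038e-04; σ = Eε = 105000 · 7.2038e-04 = 75.64 MPa.
Wall reaction R = σ·A = 75.64·907.9 = 68670 N = 68.67 kN.

68.7 kN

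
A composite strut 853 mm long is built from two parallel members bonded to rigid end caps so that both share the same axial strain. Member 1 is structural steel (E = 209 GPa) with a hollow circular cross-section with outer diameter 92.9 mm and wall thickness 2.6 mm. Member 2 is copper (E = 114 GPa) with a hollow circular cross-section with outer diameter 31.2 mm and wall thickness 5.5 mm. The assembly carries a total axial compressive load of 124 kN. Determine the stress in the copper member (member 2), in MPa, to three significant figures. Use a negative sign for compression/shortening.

A_1 = 737.6 mm².
A_2 = 444.1 mm².
Equal strain + equilibrium ⇒ each member carries load in proportion to AE: A₁E₁ = 154200000 N, A₂E₂ = 50620000 N, ΣAE = 204800000 N.
σ₂ = P·E₂/ΣAE = -124000·114000/204800000 = -69.03 MPa.

-69.0 MPa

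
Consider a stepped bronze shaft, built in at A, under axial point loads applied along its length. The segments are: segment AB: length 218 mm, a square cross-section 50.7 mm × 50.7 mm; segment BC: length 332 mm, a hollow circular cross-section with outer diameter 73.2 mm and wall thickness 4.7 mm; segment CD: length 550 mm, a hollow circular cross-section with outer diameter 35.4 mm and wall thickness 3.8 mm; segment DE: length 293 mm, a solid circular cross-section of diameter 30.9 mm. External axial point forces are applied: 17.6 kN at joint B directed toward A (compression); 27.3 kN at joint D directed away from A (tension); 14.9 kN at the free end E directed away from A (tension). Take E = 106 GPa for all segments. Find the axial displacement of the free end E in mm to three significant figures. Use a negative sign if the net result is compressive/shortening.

0.786 mm

Internal axial forces (sectioning from the free end, tension +): N_DE = 14.9 kN, N_CD = 42.2 kN, N_BC = 42.2 kN, N_AB = 24.6 kN.
A_AB = 2570 mm².
A_BC = 1011 mm².
A_CD = 377.2 mm².
A_DE = 749.9 mm².
δ_AB = 24600·218/(2570·106000) = 0.01968 mm
δ_BC = 42200·332/(1011·106000) = 0.1307 mm
δ_CD = 42200·550/(377.2·106000) = 0.5804 mm
δ_DE = 14900·293/(749.9·106000) = 0.05492 mm
δ = Σδ_i = 0.7857 mm.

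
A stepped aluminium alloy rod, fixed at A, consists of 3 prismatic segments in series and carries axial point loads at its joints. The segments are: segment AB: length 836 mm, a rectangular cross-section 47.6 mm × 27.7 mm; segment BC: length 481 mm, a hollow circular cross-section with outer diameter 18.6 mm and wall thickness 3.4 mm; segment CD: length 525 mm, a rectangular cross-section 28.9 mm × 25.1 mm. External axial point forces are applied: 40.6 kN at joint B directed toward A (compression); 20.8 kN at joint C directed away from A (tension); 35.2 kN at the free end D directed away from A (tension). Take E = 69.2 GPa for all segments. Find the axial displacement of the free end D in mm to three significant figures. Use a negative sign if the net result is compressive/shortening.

Internal axial forces (sectioning from the free end, tension +): N_CD = 35.2 kN, N_BC = 56 kN, N_AB = 15.4 kN.
A_AB = 1319 mm².
A_BC = 162.4 mm².
A_CD = 725.4 mm².
δ_AB = 15400·836/(1319·69200) = 0.1411 mm
δ_BC = 56000·481/(162.4·69200) = 2.397 mm
δ_CD = 35200·525/(725.4·69200) = 0.3681 mm
δ = Σδ_i = 2.907 mm.

2.91 mm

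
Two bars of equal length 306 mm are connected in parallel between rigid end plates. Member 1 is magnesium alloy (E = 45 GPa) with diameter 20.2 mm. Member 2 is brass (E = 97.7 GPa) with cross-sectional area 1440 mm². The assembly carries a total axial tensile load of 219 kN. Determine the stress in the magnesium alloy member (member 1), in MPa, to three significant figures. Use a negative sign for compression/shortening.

63.5 MPa

A_1 = 320.5 mm².
Equal strain + equilibrium ⇒ each member carries load in proportion to AE: A₁E₁ = 14420000 N, A₂E₂ = 140700000 N, ΣAE = 155100000 N.
σ₁ = P·E₁/ΣAE = 219000·45000/155100000 = 63.54 MPa.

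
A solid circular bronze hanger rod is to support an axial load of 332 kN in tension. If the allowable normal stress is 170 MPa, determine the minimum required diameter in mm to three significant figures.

49.9 mm

Required area A ≥ P/σ_allow = 332000/170 = 1953 mm².
For a solid circular section, d ≥ √(4A/π) = 49.87 mm.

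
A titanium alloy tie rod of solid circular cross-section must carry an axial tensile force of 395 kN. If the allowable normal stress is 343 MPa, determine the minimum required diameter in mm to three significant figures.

38.3 mm

Required area A ≥ P/σ_allow = 395000/343 = 1152 mm².
For a solid circular section, d ≥ √(4A/π) = 38.29 mm.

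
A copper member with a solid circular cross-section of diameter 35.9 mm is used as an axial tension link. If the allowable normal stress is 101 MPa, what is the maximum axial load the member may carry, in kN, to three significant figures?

A = 1012 mm².
P_max = σ_allow · A = 101 · 1012 = 102200 N = 102.2 kN.

102 kN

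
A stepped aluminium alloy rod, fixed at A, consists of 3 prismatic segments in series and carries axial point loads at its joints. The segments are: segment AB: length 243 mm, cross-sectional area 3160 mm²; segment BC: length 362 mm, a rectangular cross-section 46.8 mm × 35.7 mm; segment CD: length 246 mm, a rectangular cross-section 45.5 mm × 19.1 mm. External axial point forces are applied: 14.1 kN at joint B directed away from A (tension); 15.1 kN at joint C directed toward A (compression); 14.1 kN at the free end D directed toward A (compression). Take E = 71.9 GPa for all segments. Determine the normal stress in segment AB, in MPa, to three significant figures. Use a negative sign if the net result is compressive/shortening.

-4.78 MPa

Internal axial forces (sectioning from the free end, tension +): N_CD = -14.1 kN, N_BC = -29.2 kN, N_AB = -15.1 kN.
σ_AB = N_AB/A_AB = -15100/3160 = -4.778 MPa.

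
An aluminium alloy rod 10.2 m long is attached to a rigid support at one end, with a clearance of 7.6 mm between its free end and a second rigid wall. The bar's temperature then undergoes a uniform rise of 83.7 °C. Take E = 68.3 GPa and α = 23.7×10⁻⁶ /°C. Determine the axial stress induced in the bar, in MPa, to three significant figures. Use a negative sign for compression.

-84.6 MPa

Free thermal expansion αLΔT = 23.7e-6 · 10200 · 83.7 = 20.23 mm.
The walls engage after the gap closes; constrained expansion = 20.23 − 7.6 = 12.63 mm.
The walls impose strain ε = −(12.63)/10200 = -1.2386e-03; σ = Eε = 68300 · -1.2386e-03 = -84.6 MPa.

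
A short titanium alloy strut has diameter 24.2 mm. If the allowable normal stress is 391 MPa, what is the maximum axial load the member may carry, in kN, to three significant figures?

180 kN

A = 460 mm².
P_max = σ_allow · A = 391 · 460 = 179800 N = 179.8 kN.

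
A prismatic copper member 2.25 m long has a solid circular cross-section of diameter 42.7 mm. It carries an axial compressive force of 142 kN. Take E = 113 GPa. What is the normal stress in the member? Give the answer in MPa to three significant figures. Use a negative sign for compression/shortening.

-99.2 MPa

A = 1432 mm².
σ = N/A = -142000/1432 = -99.16 MPa.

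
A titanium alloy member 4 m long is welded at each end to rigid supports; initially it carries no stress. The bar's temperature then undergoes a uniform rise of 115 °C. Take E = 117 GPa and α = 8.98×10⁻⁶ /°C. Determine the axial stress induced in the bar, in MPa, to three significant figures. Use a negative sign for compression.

Free thermal expansion αLΔT = 8.98e-6 · 4000 · 115 = 4.131 mm.
The walls impose strain ε = −(4.131)/4000 = -1.0327e-03; σ = Eε = 117000 · -1.0327e-03 = -120.8 MPa.

-121 MPa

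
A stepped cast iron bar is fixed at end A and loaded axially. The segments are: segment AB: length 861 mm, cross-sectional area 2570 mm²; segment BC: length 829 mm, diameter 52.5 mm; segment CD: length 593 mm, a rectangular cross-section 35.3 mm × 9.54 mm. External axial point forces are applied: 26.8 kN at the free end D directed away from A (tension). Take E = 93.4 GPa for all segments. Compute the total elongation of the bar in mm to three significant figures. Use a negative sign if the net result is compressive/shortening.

Internal axial forces (sectioning from the free end, tension +): N_CD = 26.8 kN, N_BC = 26.8 kN, N_AB = 26.8 kN.
A_BC = 2165 mm².
A_CD = 336.8 mm².
δ_AB = 26800·861/(2570·93400) = 0.09613 mm
δ_BC = 26800·829/(2165·93400) = 0.1099 mm
δ_CD = 26800·593/(336.8·93400) = 0.5053 mm
δ = Σδ_i = 0.7113 mm.

0.711 mm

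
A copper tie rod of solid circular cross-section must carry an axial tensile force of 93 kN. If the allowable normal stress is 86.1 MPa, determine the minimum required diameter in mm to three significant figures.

37.1 mm

Required area A ≥ P/σ_allow = 93000/86.1 = 1080 mm².
For a solid circular section, d ≥ √(4A/π) = 37.08 mm.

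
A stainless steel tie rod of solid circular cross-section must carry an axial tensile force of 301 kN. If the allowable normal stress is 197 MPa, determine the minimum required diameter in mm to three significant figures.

44.1 mm

Required area A ≥ P/σ_allow = 301000/197 = 1528 mm².
For a solid circular section, d ≥ √(4A/π) = 44.11 mm.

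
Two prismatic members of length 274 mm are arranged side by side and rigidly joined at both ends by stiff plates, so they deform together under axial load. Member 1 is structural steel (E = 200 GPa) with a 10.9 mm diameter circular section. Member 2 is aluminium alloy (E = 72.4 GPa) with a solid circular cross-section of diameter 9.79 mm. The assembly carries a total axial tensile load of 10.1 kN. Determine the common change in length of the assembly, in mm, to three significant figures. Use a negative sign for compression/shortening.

0.115 mm

A_1 = 93.31 mm².
A_2 = 75.28 mm².
Equal strain + equilibrium ⇒ each member carries load in proportion to AE: A₁E₁ = 18660000 N, A₂E₂ = 5450000 N, ΣAE = 24110000 N.
δ = PL/ΣAE = 10100·274/24110000 = 0.1148 mm.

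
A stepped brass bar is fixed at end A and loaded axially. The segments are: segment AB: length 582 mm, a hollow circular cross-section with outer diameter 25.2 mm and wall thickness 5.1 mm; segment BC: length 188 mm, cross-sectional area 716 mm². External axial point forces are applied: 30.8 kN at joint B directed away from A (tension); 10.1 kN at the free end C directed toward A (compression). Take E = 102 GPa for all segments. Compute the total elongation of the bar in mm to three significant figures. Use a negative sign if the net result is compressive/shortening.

Internal axial forces (sectioning from the free end, tension +): N_BC = -10.1 kN, N_AB = 20.7 kN.
A_AB = 322 mm².
δ_AB = 20700·582/(322·102000) = 0.3668 mm
δ_BC = -10100·188/(716·102000) = -0.026 mm
δ = Σδ_i = 0.3408 mm.

0.341 mm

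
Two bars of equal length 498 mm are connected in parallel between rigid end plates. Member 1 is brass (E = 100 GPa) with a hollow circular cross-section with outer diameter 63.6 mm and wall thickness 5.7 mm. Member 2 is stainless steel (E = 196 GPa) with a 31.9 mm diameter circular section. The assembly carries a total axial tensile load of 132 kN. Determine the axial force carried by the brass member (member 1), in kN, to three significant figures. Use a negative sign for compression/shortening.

A_1 = 1037 mm².
A_2 = 799.2 mm².
Equal strain + equilibrium ⇒ each member carries load in proportion to AE: A₁E₁ = 103700000 N, A₂E₂ = 156600000 N, ΣAE = 260300000 N.
F₁ = P·A₁E₁/ΣAE = 132000·103700000/260300000 = 52570 N.

52.6 kN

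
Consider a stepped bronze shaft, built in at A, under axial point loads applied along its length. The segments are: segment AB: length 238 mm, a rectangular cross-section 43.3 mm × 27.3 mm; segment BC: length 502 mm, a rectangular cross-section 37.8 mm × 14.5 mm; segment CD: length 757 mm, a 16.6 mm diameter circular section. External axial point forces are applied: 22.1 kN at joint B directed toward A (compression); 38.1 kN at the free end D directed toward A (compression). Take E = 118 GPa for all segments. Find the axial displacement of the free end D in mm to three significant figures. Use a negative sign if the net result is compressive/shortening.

-1.53 mm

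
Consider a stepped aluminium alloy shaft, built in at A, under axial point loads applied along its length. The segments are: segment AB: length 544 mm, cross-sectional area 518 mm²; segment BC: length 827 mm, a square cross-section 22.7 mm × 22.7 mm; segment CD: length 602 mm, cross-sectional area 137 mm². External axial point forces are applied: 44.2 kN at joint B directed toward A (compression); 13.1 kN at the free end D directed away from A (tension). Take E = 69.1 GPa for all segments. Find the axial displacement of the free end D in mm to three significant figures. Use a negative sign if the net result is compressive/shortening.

Internal axial forces (sectioning from the free end, tension +): N_CD = 13.1 kN, N_BC = 13.1 kN, N_AB = -31.1 kN.
A_BC = 515.3 mm².
δ_AB = -31100·544/(518·69100) = -0.4727 mm
δ_BC = 13100·827/(515.3·69100) = 0.3043 mm
δ_CD = 13100·602/(137·69100) = 0.833 mm
δ = Σδ_i = 0.6646 mm.

0.665 mm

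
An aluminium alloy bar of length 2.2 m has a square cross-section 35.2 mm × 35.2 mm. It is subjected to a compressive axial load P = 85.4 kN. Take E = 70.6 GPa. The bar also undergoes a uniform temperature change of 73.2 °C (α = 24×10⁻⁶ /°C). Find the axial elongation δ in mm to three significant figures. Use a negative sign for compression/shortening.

1.72 mm

A = 1239 mm².
δ_mech = NL/(AE) = -85400·2200/(1239·70600) = -2.148 mm.
δ_thermal = αLΔT = 24e-6·2200·73.2 = 3.865 mm.
δ = δ_mech + δ_thermal = 1.717 mm.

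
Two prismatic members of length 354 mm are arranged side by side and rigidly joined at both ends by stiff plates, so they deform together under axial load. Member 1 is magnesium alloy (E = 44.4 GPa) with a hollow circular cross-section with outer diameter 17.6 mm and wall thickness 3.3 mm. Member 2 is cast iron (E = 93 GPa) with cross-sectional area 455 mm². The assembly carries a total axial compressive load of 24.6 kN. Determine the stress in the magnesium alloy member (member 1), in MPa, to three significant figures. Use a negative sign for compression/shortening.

-22.3 MPa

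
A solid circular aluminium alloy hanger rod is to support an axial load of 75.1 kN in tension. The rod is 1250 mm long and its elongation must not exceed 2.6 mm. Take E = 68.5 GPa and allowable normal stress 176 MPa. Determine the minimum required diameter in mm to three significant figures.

25.9 mm

Required area A ≥ P/σ_allow = 75100/176 = 426.7 mm².
For a solid circular section, d ≥ √(4A/π) = 23.31 mm.
Elongation limit: A ≥ PL/(Eδ_allow) = 75100·1250/(68500·2.6) = 527.1 mm² ⇒ d ≥ 25.91 mm.
The elongation limit governs.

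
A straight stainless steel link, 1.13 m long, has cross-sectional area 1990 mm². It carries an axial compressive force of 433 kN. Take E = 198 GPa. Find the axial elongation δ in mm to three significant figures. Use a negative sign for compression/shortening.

δ_mech = NL/(AE) = -433000·1130/(1990·198000) = -1.242 mm.

-1.24 mm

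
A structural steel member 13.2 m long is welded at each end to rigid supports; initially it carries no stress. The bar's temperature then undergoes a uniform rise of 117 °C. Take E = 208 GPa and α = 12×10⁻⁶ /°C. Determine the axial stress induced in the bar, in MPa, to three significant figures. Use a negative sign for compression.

Free thermal expansion αLΔT = 12e-6 · 13200 · 117 = 18.53 mm.
The walls impose strain ε = −(18.53)/13200 = -1.4040e-03; σ = Eε = 208000 · -1.4040e-03 = -292 MPa.

-292 MPa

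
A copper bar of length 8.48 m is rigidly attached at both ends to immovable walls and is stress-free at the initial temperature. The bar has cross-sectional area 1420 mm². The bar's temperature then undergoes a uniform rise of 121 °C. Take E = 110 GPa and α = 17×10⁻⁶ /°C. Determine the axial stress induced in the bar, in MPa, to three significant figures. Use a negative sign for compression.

-226 MPa

Free thermal expansion αLΔT = 17e-6 · 8480 · 121 = 17.44 mm.
The walls impose strain ε = −(17.44)/8480 = -2.0570e-03; σ = Eε = 110000 · -2.0570e-03 = -226.3 MPa.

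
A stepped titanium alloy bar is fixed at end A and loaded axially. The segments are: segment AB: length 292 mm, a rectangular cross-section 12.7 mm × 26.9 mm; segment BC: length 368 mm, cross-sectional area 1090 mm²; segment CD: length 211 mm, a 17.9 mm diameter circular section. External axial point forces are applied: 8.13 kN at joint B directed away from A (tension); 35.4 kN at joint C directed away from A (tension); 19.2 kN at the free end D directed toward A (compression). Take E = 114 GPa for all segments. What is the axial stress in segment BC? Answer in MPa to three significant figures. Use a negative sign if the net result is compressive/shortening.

14.9 MPa

Internal axial forces (sectioning from the free end, tension +): N_CD = -19.2 kN, N_BC = 16.2 kN, N_AB = 24.33 kN.
σ_BC = N_BC/A_BC = 16200/1090 = 14.86 MPa.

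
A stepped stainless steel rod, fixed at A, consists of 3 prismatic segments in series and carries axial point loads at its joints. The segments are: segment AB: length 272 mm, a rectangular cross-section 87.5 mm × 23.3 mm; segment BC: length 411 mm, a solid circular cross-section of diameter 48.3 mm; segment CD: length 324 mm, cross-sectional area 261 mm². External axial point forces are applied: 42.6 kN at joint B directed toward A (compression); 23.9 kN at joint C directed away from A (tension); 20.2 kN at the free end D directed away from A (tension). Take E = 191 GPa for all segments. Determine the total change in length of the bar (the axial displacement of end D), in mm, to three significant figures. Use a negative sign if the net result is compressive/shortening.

Internal axial forces (sectioning from the free end, tension +): N_CD = 20.2 kN, N_BC = 44.1 kN, N_AB = 1.5 kN.
A_AB = 2039 mm².
A_BC = 1832 mm².
δ_AB = 1500·272/(2039·191000) = 0.001048 mm
δ_BC = 44100·411/(1832·191000) = 0.05179 mm
δ_CD = 20200·324/(261·191000) = 0.1313 mm
δ = Σδ_i = 0.1841 mm.

0.184 mm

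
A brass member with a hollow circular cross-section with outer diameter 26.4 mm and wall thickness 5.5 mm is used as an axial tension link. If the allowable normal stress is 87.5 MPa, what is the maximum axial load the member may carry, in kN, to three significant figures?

31.6 kN

A = 361.1 mm².
P_max = σ_allow · A = 87.5 · 361.1 = 31600 N = 31.6 kN.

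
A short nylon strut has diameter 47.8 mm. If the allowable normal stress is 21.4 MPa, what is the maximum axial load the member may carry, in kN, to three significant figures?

38.4 kN

A = 1795 mm².
P_max = σ_allow · A = 21.4 · 1795 = 38400 N = 38.4 kN.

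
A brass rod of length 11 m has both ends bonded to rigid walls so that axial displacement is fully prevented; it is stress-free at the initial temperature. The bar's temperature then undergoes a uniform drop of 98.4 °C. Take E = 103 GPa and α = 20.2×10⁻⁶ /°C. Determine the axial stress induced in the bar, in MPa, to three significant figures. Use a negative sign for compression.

Free thermal expansion αLΔT = 20.2e-6 · 11000 · -98.4 = -21.86 mm.
The walls impose strain ε = −(-21.86)/11000 = 1.9877e-03; σ = Eε = 103000 · 1.9877e-03 = 204.7 MPa.

205 MPa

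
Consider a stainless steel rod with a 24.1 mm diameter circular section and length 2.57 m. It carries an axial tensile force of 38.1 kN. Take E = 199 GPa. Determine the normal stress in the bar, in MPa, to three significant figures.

A = 456.2 mm².
σ = N/A = 38100/456.2 = 83.52 MPa.

83.5 MPa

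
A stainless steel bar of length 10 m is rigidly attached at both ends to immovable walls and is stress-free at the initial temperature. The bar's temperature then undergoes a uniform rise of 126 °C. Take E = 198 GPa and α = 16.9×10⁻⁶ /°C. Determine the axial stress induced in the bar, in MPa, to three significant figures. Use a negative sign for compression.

Free thermal expansion αLΔT = 16.9e-6 · 10000 · 126 = 21.29 mm.
The walls impose strain ε = −(21.29)/10000 = -2.1294e-03; σ = Eε = 198000 · -2.1294e-03 = -421.6 MPa.

-422 MPa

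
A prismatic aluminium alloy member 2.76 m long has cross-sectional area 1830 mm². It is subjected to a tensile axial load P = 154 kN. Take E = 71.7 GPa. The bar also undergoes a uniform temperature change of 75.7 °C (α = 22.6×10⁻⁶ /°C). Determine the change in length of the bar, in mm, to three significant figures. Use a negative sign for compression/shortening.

δ_mech = NL/(AE) = 154000·2760/(1830·71700) = 3.239 mm.
δ_thermal = αLΔT = 22.6e-6·2760·75.7 = 4.722 mm.
δ = δ_mech + δ_thermal = 7.961 mm.

7.96 mm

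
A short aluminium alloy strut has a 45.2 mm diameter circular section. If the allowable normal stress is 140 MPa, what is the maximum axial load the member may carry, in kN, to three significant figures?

225 kN

A = 1605 mm².
P_max = σ_allow · A = 140 · 1605 = 224600 N = 224.6 kN.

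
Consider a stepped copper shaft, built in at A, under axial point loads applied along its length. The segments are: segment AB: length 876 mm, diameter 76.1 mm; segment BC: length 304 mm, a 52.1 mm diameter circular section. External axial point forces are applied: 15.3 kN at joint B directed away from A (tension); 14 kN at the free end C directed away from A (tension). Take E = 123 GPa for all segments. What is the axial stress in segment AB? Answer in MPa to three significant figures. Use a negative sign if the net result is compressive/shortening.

6.44 MPa

Internal axial forces (sectioning from the free end, tension +): N_BC = 14 kN, N_AB = 29.3 kN.
A_AB = 4548 mm².
σ_AB = N_AB/A_AB = 29300/4548 = 6.442 MPa.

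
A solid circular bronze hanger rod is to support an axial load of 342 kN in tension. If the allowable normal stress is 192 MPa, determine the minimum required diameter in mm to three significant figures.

Required area A ≥ P/σ_allow = 342000/192 = 1781 mm².
For a solid circular section, d ≥ √(4A/π) = 47.62 mm.

47.6 mm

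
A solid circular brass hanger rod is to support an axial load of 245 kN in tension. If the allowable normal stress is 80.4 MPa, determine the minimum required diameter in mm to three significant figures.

62.3 mm

Required area A ≥ P/σ_allow = 245000/80.4 = 3047 mm².
For a solid circular section, d ≥ √(4A/π) = 62.29 mm.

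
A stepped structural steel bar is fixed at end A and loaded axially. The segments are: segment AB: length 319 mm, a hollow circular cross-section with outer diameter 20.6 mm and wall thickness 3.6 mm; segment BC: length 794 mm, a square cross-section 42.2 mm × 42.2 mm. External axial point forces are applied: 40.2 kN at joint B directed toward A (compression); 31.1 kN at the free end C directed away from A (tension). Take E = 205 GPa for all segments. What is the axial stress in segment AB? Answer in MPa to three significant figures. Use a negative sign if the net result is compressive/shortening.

Internal axial forces (sectioning from the free end, tension +): N_BC = 31.1 kN, N_AB = -9.1 kN.
A_AB = 192.3 mm².
σ_AB = N_AB/A_AB = -9100/192.3 = -47.33 MPa.

-47.3 MPa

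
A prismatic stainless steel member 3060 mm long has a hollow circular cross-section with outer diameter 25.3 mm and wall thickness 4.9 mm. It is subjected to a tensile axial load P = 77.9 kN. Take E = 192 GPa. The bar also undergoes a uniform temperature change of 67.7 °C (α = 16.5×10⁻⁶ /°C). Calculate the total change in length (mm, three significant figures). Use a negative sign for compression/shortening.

A = 314 mm².
δ_mech = NL/(AE) = 77900·3060/(314·192000) = 3.953 mm.
δ_thermal = αLΔT = 16.5e-6·3060·67.7 = 3.418 mm.
δ = δ_mech + δ_thermal = 7.372 mm.

7.37 mm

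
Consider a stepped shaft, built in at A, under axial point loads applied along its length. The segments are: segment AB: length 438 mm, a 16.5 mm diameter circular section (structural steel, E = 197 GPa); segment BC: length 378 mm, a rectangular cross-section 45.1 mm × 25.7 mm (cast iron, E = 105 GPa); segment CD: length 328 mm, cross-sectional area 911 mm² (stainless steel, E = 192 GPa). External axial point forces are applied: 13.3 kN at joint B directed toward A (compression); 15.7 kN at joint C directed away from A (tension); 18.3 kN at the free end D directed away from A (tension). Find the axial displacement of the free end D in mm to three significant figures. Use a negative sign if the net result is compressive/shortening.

0.355 mm

Internal axial forces (sectioning from the free end, tension +): N_CD = 18.3 kN, N_BC = 34 kN, N_AB = 20.7 kN.
A_AB = 213.8 mm².
A_BC = 1159 mm².
δ_AB = 20700·438/(213.8·197000) = 0.2152 mm
δ_BC = 34000·378/(1159·105000) = 0.1056 mm
δ_CD = 18300·328/(911·192000) = 0.03432 mm
δ = Σδ_i = 0.3552 mm.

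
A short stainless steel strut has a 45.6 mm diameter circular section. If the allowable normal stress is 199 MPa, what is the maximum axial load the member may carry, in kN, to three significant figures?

325 kN

A = 1633 mm².
P_max = σ_allow · A = 199 · 1633 = 325000 N = 325 kN.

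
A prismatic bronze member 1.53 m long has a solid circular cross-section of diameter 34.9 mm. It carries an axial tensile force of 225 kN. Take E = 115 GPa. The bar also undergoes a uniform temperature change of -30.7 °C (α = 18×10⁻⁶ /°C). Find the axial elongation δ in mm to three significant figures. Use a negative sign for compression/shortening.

A = 956.6 mm².
δ_mech = NL/(AE) = 225000·1530/(956.6·115000) = 3.129 mm.
δ_thermal = αLΔT = 18e-6·1530·-30.7 = -0.8455 mm.
δ = δ_mech + δ_thermal = 2.284 mm.

2.28 mm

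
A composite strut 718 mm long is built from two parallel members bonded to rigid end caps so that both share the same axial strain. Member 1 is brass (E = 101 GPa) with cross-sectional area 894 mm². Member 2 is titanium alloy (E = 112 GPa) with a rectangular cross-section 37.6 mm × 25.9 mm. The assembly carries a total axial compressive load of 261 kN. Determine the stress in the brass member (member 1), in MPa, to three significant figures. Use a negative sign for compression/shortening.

A_2 = 973.8 mm².
Equal strain + equilibrium ⇒ each member carries load in proportion to AE: A₁E₁ = 90290000 N, A₂E₂ = 109100000 N, ΣAE = 199400000 N.
σ₁ = P·E₁/ΣAE = -261000·101000/199400000 = -132.2 MPa.

-132 MPa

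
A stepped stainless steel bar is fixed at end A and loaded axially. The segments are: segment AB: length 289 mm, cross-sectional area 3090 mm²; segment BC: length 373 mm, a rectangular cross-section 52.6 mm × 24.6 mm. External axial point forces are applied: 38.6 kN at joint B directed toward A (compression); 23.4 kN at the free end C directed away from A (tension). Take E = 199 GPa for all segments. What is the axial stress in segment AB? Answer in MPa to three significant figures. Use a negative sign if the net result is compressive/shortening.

Internal axial forces (sectioning from the free end, tension +): N_BC = 23.4 kN, N_AB = -15.2 kN.
σ_AB = N_AB/A_AB = -15200/3090 = -4.919 MPa.

-4.92 MPa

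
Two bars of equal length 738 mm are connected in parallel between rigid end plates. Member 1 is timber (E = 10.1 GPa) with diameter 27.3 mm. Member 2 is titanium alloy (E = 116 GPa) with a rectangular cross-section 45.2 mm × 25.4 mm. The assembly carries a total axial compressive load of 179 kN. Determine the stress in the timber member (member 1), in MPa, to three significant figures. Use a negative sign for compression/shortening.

-13.0 MPa

A_1 = 585.3 mm².
A_2 = 1148 mm².
Equal strain + equilibrium ⇒ each member carries load in proportion to AE: A₁E₁ = 5912000 N, A₂E₂ = 133200000 N, ΣAE = 139100000 N.
σ₁ = P·E₁/ΣAE = -179000·10100/139100000 = -13 MPa.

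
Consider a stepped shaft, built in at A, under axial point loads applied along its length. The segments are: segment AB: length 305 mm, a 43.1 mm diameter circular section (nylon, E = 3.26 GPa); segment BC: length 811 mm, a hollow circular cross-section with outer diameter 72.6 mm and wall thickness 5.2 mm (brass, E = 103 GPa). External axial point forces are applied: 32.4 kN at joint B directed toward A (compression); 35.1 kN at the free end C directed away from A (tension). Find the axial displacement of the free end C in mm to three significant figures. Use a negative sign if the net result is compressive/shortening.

0.424 mm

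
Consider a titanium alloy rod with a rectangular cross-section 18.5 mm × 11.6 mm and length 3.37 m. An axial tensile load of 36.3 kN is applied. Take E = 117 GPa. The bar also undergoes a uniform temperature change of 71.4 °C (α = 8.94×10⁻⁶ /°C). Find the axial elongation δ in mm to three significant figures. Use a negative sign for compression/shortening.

7.02 mm

A = 214.6 mm².
δ_mech = NL/(AE) = 36300·3370/(214.6·117000) = 4.872 mm.
δ_thermal = αLΔT = 8.94e-6·3370·71.4 = 2.151 mm.
δ = δ_mech + δ_thermal = 7.023 mm.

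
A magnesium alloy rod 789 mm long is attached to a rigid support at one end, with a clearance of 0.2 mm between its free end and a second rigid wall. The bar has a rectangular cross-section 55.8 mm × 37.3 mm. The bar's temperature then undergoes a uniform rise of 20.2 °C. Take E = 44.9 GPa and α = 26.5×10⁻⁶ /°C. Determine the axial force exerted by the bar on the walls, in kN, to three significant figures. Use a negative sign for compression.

-26.3 kN

Free thermal expansion αLΔT = 26.5e-6 · 789 · 20.2 = 0.4224 mm.
The walls engage after the gap closes; constrained expansion = 0.4224 − 0.2 = 0.2224 mm.
The walls impose strain ε = −(0.2224)/789 = -2.8181e-04; σ = Eε = 44900 · -2.8181e-04 = -12.65 MPa.
Wall reaction R = σ·A = -12.65·2081 = -26340 N = -26.34 kN.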